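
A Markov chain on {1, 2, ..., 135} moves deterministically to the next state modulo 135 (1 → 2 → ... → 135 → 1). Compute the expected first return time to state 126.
E[T_126 | X_0 = 126] = 135

The chain cycles deterministically, so starting at state 126 it returns in exactly 135 steps. Equivalently, the stationary distribution is uniform π_j = 1/135 for every state j, so by Kac's formula E[T_126] = 1/π_126 = 135.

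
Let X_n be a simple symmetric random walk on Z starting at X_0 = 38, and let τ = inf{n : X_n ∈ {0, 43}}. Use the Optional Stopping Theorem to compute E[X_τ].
E[X_τ] = 38

X_n is a martingale and τ is a bounded-mean stopping time (indeed τ is finite a.s. with bounded expectation since the walk is in a bounded region). By the OST, E[X_τ] = E[X_0] = 38. Equivalently: E[X_τ] = 43 · P(hit 43 first) + 0 · P(hit 0 first) = 43 · (38/43) = 38.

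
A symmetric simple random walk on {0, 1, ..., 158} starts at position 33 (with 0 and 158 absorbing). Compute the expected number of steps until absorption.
E[τ | X_0 = 33] = 4125

Let v_k = E[τ | X_0 = k]. Boundary: v_0 = v_158 = 0. Recurrence: v_k = 1 + (v_{k-1} + v_{k+1})/2 for 1 ≤ k ≤ 157. The particular solution to v_k − (v_{k-1} + v_{k+1})/2 = 1 is v_k = −k^2. Adding homogeneous solution A + B k and matching boundaries gives v_k = k (158 − k). Substituting k = 33: v_33 = 33 · 125 = 4125.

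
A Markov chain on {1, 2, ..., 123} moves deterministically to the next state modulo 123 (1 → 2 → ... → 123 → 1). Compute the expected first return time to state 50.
E[T_50 | X_0 = 50] = 123

The chain cycles deterministically, so starting at state 50 it returns in exactly 123 steps. Equivalently, the stationary distribution is uniform π_j = 1/123 for every state j, so by Kac's formula E[T_50] = 1/π_50 = 123.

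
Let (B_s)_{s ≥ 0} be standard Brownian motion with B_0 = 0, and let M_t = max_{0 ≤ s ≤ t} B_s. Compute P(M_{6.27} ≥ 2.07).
P(M_{6.27} ≥ 2.07) = 2·P(B_{6.27} ≥ 2.07) = 2(1 − Φ(2.07/√6.27)) ≈ 0.4084

By the reflection principle for Brownian motion, P(M_t ≥ a) = 2 · P(B_t ≥ a) for a ≥ 0. Since B_t ~ N(0, t), P(B_t ≥ 2.07) = 1 − Φ(2.07/√t) = 1 − Φ(2.07/√6.27) = 1 − Φ(0.8267). So
  P(M_{6.27} ≥ 2.07) = 2(1 − Φ(0.8267)) ≈ 0.4084.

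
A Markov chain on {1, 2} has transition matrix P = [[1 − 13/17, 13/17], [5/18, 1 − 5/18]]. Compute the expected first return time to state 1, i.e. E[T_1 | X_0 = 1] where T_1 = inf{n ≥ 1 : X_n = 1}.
E[T_1 | X_0 = 1] = 1/π_1 = 319/85

For an irreducible recurrent Markov chain with stationary distribution π, E[T_i | X_0 = i] = 1/π_i (Kac's formula). Here π_1 = (5/18)/(13/17 + 5/18) = (5/18)/(319/306) = 85/319, so E[T_1 | X_0 = 1] = 1/π_1 = (13/17 + 5/18)/(5/18) = (319/306)/(5/18) = 319/85.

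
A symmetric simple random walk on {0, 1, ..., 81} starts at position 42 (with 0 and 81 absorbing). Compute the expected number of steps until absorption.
E[τ | X_0 = 42] = 1638

Let v_k = E[τ | X_0 = k]. Boundary: v_0 = v_81 = 0. Recurrence: v_k = 1 + (v_{k-1} + v_{k+1})/2 for 1 ≤ k ≤ 80. The particular solution to v_k − (v_{k-1} + v_{k+1})/2 = 1 is v_k = −k^2. Adding homogeneous solution A + B k and matching boundaries gives v_k = k (81 − k). Substituting k = 42: v_42 = 42 · 39 = 1638.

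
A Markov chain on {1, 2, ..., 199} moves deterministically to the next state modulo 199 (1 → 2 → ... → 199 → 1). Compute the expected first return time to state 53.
E[T_53 | X_0 = 53] = 199

The chain cycles deterministically, so starting at state 53 it returns in exactly 199 steps. Equivalently, the stationary distribution is uniform π_j = 1/199 for every state j, so by Kac's formula E[T_53] = 1/π_53 = 199.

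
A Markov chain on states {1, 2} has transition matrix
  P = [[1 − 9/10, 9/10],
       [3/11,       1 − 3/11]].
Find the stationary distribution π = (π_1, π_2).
π_1 = 10/43, π_2 = 33/43

Solve πP = π with π_1 + π_2 = 1. From πP = π: π_1 · (1 − 9/10) + π_2 · 3/11 = π_1 ⇒ π_2 · 3/11 = π_1 · 9/10 ⇒ π_2/π_1 = (9/10)/(3/11) = 33/10. Together with π_1 + π_2 = 1:
  π_1 = (3/11)/(9/10 + 3/11) = (3/11)/(129/110) = 10/43,
  π_2 = (9/10)/(9/10 + 3/11) = (9/10)/(129/110) = 33/43.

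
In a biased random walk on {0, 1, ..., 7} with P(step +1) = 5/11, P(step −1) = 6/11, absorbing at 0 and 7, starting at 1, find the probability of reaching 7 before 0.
P(hit 7 before 0) = (1 − (6/5)^1) / (1 − (6/5)^7) = 15625/201811

Let u_k denote P(reach 7 before 0 | start at k). Boundary: u_0 = 0, u_7 = 1. Recurrence: u_k = 5/11·u_{k+1} + 6/11·u_{k-1} for 1 ≤ k ≤ 6. Try u_k = A + B·r^k with r = q/p = (6/11)/(5/11) = 6/5. Substitution satisfies the recurrence; boundary conditions give:
  u_k = (1 − r^k) / (1 − r^N) = (1 − (6/5)^1) / (1 − (6/5)^7) = 15625/201811.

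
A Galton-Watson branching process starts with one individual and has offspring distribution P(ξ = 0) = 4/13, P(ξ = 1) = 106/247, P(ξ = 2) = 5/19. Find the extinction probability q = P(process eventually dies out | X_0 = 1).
q = 1

Mean offspring μ = 0·4/13 + 1·106/247 + 2·5/19 = 236/247 ≤ 1. For μ ≤ 1 with offspring not concentrated at 1, the Galton-Watson process goes extinct almost surely, so q = 1.
(Algebraic check: The pgf is f(s) = 4/13 + 106/247·s + 5/19·s². The extinction probability q is the smallest fixed point of f in [0, 1]. Setting s = f(s):
  5/19·s² + (106/247 − 1)·s + 4/13 = 0
  5/19·s² − (4/13 + 5/19)·s + 4/13 = 0
which factors as (s − 1)·(5/19·s − 4/13) = 0, giving roots s = 1 and s = (4/13)/(5/19) = 76/65. Since 76/65 ≥ 1, the smallest root in [0, 1] is s = 1.)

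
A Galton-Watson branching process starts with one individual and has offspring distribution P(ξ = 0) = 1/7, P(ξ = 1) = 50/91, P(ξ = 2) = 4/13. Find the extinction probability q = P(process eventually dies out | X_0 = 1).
q = 13/28

The pgf is f(s) = 1/7 + 50/91·s + 4/13·s². The extinction probability q is the smallest fixed point of f in [0, 1]. Setting s = f(s):
  4/13·s² + (50/91 − 1)·s + 1/7 = 0
  4/13·s² − (1/7 + 4/13)·s + 1/7 = 0
which factors as (s − 1)·(4/13·s − 1/7) = 0, giving roots s = 1 and s = (1/7)/(4/13) = 13/28.
Mean offspring μ = 50/91 + 2·4/13 = 106/91 > 1 (supercritical), so q < 1. The extinction probability is the smaller root: q = (1/7)/(4/13) = 13/28.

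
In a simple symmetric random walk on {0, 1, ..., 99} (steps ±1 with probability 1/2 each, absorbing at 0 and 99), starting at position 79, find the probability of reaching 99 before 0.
P(hit 99 before 0) = 79/99

Let u_k = P(hit 99 before 0 | start at k). Then u_0 = 0, u_99 = 1, and u_k = u_{k-1}/2 + u_{k+1}/2 for 1 ≤ k ≤ 98. This harmonic recurrence is solved by u_k = k/99, giving u_79 = 79/99.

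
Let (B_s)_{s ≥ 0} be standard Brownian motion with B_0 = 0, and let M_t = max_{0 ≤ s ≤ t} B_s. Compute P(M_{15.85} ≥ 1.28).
P(M_{15.85} ≥ 1.28) = 2·P(B_{15.85} ≥ 1.28) = 2(1 − Φ(1.28/√15.85)) ≈ 0.7478

By the reflection principle for Brownian motion, P(M_t ≥ a) = 2 · P(B_t ≥ a) for a ≥ 0. Since B_t ~ N(0, t), P(B_t ≥ 1.28) = 1 − Φ(1.28/√t) = 1 − Φ(1.28/√15.85) = 1 − Φ(0.3215). So
  P(M_{15.85} ≥ 1.28) = 2(1 − Φ(0.3215)) ≈ 0.7478.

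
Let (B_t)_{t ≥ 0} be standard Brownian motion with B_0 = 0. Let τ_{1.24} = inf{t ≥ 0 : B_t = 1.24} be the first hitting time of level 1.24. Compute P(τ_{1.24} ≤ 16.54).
P(τ_{1.24} ≤ 16.54) = 2(1 − Φ(1.24/√16.54)) = 2(1 − Φ(0.3049)) ≈ 0.7604

By the reflection principle for standard BM, P(τ_b ≤ t) = 2 · P(B_t ≥ b). Since B_t ~ N(0, t), P(B_t ≥ 1.24) = 1 − Φ(1.24/√t) = 1 − Φ(1.24/√16.54) = 1 − Φ(0.3049) ≈ 0.38022. Doubling: P(τ_{1.24} ≤ 16.54) ≈ 2 · 0.38022 = 0.76044 ≈ 0.7604.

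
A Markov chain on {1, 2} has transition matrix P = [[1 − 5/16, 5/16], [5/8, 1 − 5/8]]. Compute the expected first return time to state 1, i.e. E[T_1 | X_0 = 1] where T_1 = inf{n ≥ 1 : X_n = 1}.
E[T_1 | X_0 = 1] = 1/π_1 = 3/2

For an irreducible recurrent Markov chain with stationary distribution π, E[T_i | X_0 = i] = 1/π_i (Kac's formula). Here π_1 = (5/8)/(5/16 + 5/8) = (5/8)/(15/16) = 2/3, so E[T_1 | X_0 = 1] = 1/π_1 = (5/16 + 5/8)/(5/8) = (15/16)/(5/8) = 3/2.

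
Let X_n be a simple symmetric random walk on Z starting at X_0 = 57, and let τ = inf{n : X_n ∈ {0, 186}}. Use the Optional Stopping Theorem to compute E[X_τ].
E[X_τ] = 57

X_n is a martingale and τ is a bounded-mean stopping time (indeed τ is finite a.s. with bounded expectation since the walk is in a bounded region). By the OST, E[X_τ] = E[X_0] = 57. Equivalently: E[X_τ] = 186 · P(hit 186 first) + 0 · P(hit 0 first) = 186 · (57/186) = 57.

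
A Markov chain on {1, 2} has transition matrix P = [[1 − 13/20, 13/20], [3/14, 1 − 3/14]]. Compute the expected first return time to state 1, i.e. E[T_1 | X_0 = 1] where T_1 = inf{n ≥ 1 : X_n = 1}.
E[T_1 | X_0 = 1] = 1/π_1 = 121/30

For an irreducible recurrent Markov chain with stationary distribution π, E[T_i | X_0 = i] = 1/π_i (Kac's formula). Here π_1 = (3/14)/(13/20 + 3/14) = (3/14)/(121/140) = 30/121, so E[T_1 | X_0 = 1] = 1/π_1 = (13/20 + 3/14)/(3/14) = (121/140)/(3/14) = 121/30.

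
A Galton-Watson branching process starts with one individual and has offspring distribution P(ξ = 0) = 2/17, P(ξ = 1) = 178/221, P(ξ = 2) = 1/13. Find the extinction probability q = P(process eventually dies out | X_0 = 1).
q = 1

Mean offspring μ = 0·2/17 + 1·178/221 + 2·1/13 = 212/221 ≤ 1. For μ ≤ 1 with offspring not concentrated at 1, the Galton-Watson process goes extinct almost surely, so q = 1.
(Algebraic check: The pgf is f(s) = 2/17 + 178/221·s + 1/13·s². The extinction probability q is the smallest fixed point of f in [0, 1]. Setting s = f(s):
  1/13·s² + (178/221 − 1)·s + 2/17 = 0
  1/13·s² − (2/17 + 1/13)·s + 2/17 = 0
which factors as (s − 1)·(1/13·s − 2/17) = 0, giving roots s = 1 and s = (2/17)/(1/13) = 26/17. Since 26/17 ≥ 1, the smallest root in [0, 1] is s = 1.)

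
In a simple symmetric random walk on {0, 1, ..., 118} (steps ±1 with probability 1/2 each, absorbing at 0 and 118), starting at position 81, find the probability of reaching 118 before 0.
P(hit 118 before 0) = 81/118

Let u_k = P(hit 118 before 0 | start at k). Then u_0 = 0, u_118 = 1, and u_k = u_{k-1}/2 + u_{k+1}/2 for 1 ≤ k ≤ 117. This harmonic recurrence is solved by u_k = k/118, giving u_81 = 81/118.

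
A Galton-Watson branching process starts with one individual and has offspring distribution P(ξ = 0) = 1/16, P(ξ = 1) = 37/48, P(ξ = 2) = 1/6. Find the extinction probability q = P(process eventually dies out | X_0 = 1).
q = 3/8

The pgf is f(s) = 1/16 + 37/48·s + 1/6·s². The extinction probability q is the smallest fixed point of f in [0, 1]. Setting s = f(s):
  1/6·s² + (37/48 − 1)·s + 1/16 = 0
  1/6·s² − (1/16 + 1/6)·s + 1/16 = 0
which factors as (s − 1)·(1/6·s − 1/16) = 0, giving roots s = 1 and s = (1/16)/(1/6) = 3/8.
Mean offspring μ = 37/48 + 2·1/6 = 53/48 > 1 (supercritical), so q < 1. The extinction probability is the smaller root: q = (1/16)/(1/6) = 3/8.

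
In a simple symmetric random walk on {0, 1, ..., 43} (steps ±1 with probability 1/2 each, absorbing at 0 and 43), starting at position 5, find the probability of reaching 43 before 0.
P(hit 43 before 0) = 5/43

Let u_k = P(hit 43 before 0 | start at k). Then u_0 = 0, u_43 = 1, and u_k = u_{k-1}/2 + u_{k+1}/2 for 1 ≤ k ≤ 42. This harmonic recurrence is solved by u_k = k/43, giving u_5 = 5/43.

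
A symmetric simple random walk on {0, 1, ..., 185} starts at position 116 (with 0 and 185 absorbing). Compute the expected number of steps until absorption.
E[τ | X_0 = 116] = 8004

Let v_k = E[τ | X_0 = k]. Boundary: v_0 = v_185 = 0. Recurrence: v_k = 1 + (v_{k-1} + v_{k+1})/2 for 1 ≤ k ≤ 184. The particular solution to v_k − (v_{k-1} + v_{k+1})/2 = 1 is v_k = −k^2. Adding homogeneous solution A + B k and matching boundaries gives v_k = k (185 − k). Substituting k = 116: v_116 = 116 · 69 = 8004.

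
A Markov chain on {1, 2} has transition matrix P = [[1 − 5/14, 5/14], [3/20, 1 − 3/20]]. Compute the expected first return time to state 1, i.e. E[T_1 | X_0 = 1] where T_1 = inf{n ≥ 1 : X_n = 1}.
E[T_1 | X_0 = 1] = 1/π_1 = 71/21

For an irreducible recurrent Markov chain with stationary distribution π, E[T_i | X_0 = i] = 1/π_i (Kac's formula). Here π_1 = (3/20)/(5/14 + 3/20) = (3/20)/(71/140) = 21/71, so E[T_1 | X_0 = 1] = 1/π_1 = (5/14 + 3/20)/(3/20) = (71/140)/(3/20) = 71/21.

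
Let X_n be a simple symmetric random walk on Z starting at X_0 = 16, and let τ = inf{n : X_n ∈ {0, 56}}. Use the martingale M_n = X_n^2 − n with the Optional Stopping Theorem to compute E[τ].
E[τ] = 640

M_n = X_n^2 − n is a martingale (since E[X_{n+1}^2 | F_n] = X_n^2 + 1). By OST (τ has finite mean in a bounded region), E[M_τ] = E[M_0] = X_0^2 − 0 = 16^2 = 256. Also E[M_τ] = E[X_τ^2] − E[τ]. The walk exits at 0 or 56, with P(hit 56 first) = 16/56, so E[X_τ^2] = 56^2 · 16/56 + 0 = 896. Thus E[τ] = E[X_τ^2] − E[M_τ] = 896 − 256 = 640 = 16(56 − 16) = 640.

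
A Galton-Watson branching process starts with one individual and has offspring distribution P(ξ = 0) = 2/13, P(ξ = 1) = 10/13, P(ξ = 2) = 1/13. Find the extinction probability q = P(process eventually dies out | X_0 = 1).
q = 1

Mean offspring μ = 0·2/13 + 1·10/13 + 2·1/13 = 12/13 ≤ 1. For μ ≤ 1 with offspring not concentrated at 1, the Galton-Watson process goes extinct almost surely, so q = 1.
(Algebraic check: The pgf is f(s) = 2/13 + 10/13·s + 1/13·s². The extinction probability q is the smallest fixed point of f in [0, 1]. Setting s = f(s):
  1/13·s² + (10/13 − 1)·s + 2/13 = 0
  1/13·s² − (2/13 + 1/13)·s + 2/13 = 0
which factors as (s − 1)·(1/13·s − 2/13) = 0, giving roots s = 1 and s = (2/13)/(1/13) = 2. Since 2 ≥ 1, the smallest root in [0, 1] is s = 1.)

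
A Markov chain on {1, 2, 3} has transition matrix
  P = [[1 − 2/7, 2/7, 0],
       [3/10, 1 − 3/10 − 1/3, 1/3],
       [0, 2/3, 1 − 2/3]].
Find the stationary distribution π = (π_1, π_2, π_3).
π = (7/17, 20/51, 10/51)

This is a birth-death chain on three states, which satisfies detailed balance: π_1 · P_{12} = π_2 · P_{21} and π_2 · P_{23} = π_3 · P_{32}.
From π_1 · 2/7 = π_2 · 3/10: π_2/π_1 = (2/7)/(3/10) = 20/21.
From π_2 · 1/3 = π_3 · 2/3: π_3/π_2 = (1/3)/(2/3) = 1/2.
Take π_1 proportional to 1; then unnormalized π = (1, 20/21, 10/21). Normalize by dividing by the sum 17/7:
  π = (7/17, 20/51, 10/51).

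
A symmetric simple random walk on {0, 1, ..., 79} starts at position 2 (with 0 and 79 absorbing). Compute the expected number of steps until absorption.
E[τ | X_0 = 2] = 154

Let v_k = E[τ | X_0 = k]. Boundary: v_0 = v_79 = 0. Recurrence: v_k = 1 + (v_{k-1} + v_{k+1})/2 for 1 ≤ k ≤ 78. The particular solution to v_k − (v_{k-1} + v_{k+1})/2 = 1 is v_k = −k^2. Adding homogeneous solution A + B k and matching boundaries gives v_k = k (79 − k). Substituting k = 2: v_2 = 2 · 77 = 154.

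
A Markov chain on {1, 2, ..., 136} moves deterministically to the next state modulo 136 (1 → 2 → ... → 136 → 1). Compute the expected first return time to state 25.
E[T_25 | X_0 = 25] = 136

The chain cycles deterministically, so starting at state 25 it returns in exactly 136 steps. Equivalently, the stationary distribution is uniform π_j = 1/136 for every state j, so by Kac's formula E[T_25] = 1/π_25 = 136.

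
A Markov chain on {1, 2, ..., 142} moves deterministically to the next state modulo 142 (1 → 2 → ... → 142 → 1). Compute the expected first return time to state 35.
E[T_35 | X_0 = 35] = 142

The chain cycles deterministically, so starting at state 35 it returns in exactly 142 steps. Equivalently, the stationary distribution is uniform π_j = 1/142 for every state j, so by Kac's formula E[T_35] = 1/π_35 = 142.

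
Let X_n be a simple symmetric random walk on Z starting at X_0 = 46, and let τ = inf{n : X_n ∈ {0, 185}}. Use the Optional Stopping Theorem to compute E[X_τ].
E[X_τ] = 46

X_n is a martingale and τ is a bounded-mean stopping time (indeed τ is finite a.s. with bounded expectation since the walk is in a bounded region). By the OST, E[X_τ] = E[X_0] = 46. Equivalently: E[X_τ] = 185 · P(hit 185 first) + 0 · P(hit 0 first) = 185 · (46/185) = 46.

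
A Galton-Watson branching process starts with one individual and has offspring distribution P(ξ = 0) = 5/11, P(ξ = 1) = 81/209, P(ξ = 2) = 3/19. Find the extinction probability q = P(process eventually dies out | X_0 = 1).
q = 1

Mean offspring μ = 0·5/11 + 1·81/209 + 2·3/19 = 147/209 ≤ 1. For μ ≤ 1 with offspring not concentrated at 1, the Galton-Watson process goes extinct almost surely, so q = 1.
(Algebraic check: The pgf is f(s) = 5/11 + 81/209·s + 3/19·s². The extinction probability q is the smallest fixed point of f in [0, 1]. Setting s = f(s):
  3/19·s² + (81/209 − 1)·s + 5/11 = 0
  3/19·s² − (5/11 + 3/19)·s + 5/11 = 0
which factors as (s − 1)·(3/19·s − 5/11) = 0, giving roots s = 1 and s = (5/11)/(3/19) = 95/33. Since 95/33 ≥ 1, the smallest root in [0, 1] is s = 1.)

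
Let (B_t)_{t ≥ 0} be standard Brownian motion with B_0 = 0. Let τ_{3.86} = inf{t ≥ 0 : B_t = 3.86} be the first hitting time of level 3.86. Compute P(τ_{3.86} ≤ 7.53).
P(τ_{3.86} ≤ 7.53) = 2(1 − Φ(3.86/√7.53)) = 2(1 − Φ(1.4067)) ≈ 0.1595

By the reflection principle for standard BM, P(τ_b ≤ t) = 2 · P(B_t ≥ b). Since B_t ~ N(0, t), P(B_t ≥ 3.86) = 1 − Φ(3.86/√t) = 1 − Φ(3.86/√7.53) = 1 − Φ(1.4067) ≈ 0.07976. Doubling: P(τ_{3.86} ≤ 7.53) ≈ 2 · 0.07976 = 0.15952 ≈ 0.1595.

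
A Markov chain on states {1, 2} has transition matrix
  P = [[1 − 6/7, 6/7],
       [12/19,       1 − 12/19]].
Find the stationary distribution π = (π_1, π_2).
π_1 = 14/33, π_2 = 19/33

Solve πP = π with π_1 + π_2 = 1. From πP = π: π_1 · (1 − 6/7) + π_2 · 12/19 = π_1 ⇒ π_2 · 12/19 = π_1 · 6/7 ⇒ π_2/π_1 = (6/7)/(12/19) = 19/14. Together with π_1 + π_2 = 1:
  π_1 = (12/19)/(6/7 + 12/19) = (12/19)/(198/133) = 14/33,
  π_2 = (6/7)/(6/7 + 12/19) = (6/7)/(198/133) = 19/33.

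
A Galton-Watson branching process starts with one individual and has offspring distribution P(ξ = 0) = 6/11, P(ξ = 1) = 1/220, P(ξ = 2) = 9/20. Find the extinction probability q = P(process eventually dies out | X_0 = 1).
q = 1

Mean offspring μ = 0·6/11 + 1·1/220 + 2·9/20 = 199/220 ≤ 1. For μ ≤ 1 with offspring not concentrated at 1, the Galton-Watson process goes extinct almost surely, so q = 1.
(Algebraic check: The pgf is f(s) = 6/11 + 1/220·s + 9/20·s². The extinction probability q is the smallest fixed point of f in [0, 1]. Setting s = f(s):
  9/20·s² + (1/220 − 1)·s + 6/11 = 0
  9/20·s² − (6/11 + 9/20)·s + 6/11 = 0
which factors as (s − 1)·(9/20·s − 6/11) = 0, giving roots s = 1 and s = (6/11)/(9/20) = 40/33. Since 40/33 ≥ 1, the smallest root in [0, 1] is s = 1.)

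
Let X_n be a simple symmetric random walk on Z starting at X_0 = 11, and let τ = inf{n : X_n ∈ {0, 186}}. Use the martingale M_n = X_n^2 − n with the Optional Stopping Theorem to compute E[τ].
E[τ] = 1925

M_n = X_n^2 − n is a martingale (since E[X_{n+1}^2 | F_n] = X_n^2 + 1). By OST (τ has finite mean in a bounded region), E[M_τ] = E[M_0] = X_0^2 − 0 = 11^2 = 121. Also E[M_τ] = E[X_τ^2] − E[τ]. The walk exits at 0 or 186, with P(hit 186 first) = 11/186, so E[X_τ^2] = 186^2 · 11/186 + 0 = 2046. Thus E[τ] = E[X_τ^2] − E[M_τ] = 2046 − 121 = 1925 = 11(186 − 11) = 1925.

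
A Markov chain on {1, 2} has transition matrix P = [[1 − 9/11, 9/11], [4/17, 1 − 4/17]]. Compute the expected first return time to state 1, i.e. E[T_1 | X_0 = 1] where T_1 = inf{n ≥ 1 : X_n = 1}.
E[T_1 | X_0 = 1] = 1/π_1 = 197/44

For an irreducible recurrent Markov chain with stationary distribution π, E[T_i | X_0 = i] = 1/π_i (Kac's formula). Here π_1 = (4/17)/(9/11 + 4/17) = (4/17)/(197/187) = 44/197, so E[T_1 | X_0 = 1] = 1/π_1 = (9/11 + 4/17)/(4/17) = (197/187)/(4/17) = 197/44.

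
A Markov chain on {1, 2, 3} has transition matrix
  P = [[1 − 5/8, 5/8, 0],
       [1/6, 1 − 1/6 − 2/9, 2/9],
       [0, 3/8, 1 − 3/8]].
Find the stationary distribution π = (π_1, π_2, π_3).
π = (36/251, 135/251, 80/251)

This is a birth-death chain on three states, which satisfies detailed balance: π_1 · P_{12} = π_2 · P_{21} and π_2 · P_{23} = π_3 · P_{32}.
From π_1 · 5/8 = π_2 · 1/6: π_2/π_1 = (5/8)/(1/6) = 15/4.
From π_2 · 2/9 = π_3 · 3/8: π_3/π_2 = (2/9)/(3/8) = 16/27.
Take π_1 proportional to 1; then unnormalized π = (1, 15/4, 20/9). Normalize by dividing by the sum 251/36:
  π = (36/251, 135/251, 80/251).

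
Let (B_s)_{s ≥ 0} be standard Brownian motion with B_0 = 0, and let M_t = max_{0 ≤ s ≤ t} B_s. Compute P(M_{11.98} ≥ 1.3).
P(M_{11.98} ≥ 1.3) = 2·P(B_{11.98} ≥ 1.3) = 2(1 − Φ(1.3/√11.98)) ≈ 0.7072

By the reflection principle for Brownian motion, P(M_t ≥ a) = 2 · P(B_t ≥ a) for a ≥ 0. Since B_t ~ N(0, t), P(B_t ≥ 1.3) = 1 − Φ(1.3/√t) = 1 − Φ(1.3/√11.98) = 1 − Φ(0.3756). So
  P(M_{11.98} ≥ 1.3) = 2(1 − Φ(0.3756)) ≈ 0.7072.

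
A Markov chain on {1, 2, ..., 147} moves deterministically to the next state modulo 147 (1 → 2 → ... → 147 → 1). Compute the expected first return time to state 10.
E[T_10 | X_0 = 10] = 147

The chain cycles deterministically, so starting at state 10 it returns in exactly 147 steps. Equivalently, the stationary distribution is uniform π_j = 1/147 for every state j, so by Kac's formula E[T_10] = 1/π_10 = 147.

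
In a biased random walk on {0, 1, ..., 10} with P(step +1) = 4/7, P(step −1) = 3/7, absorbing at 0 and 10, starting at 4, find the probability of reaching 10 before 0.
P(hit 10 before 0) = (1 − (3/4)^4) / (1 − (3/4)^10) = 102400/141361

Let u_k denote P(reach 10 before 0 | start at k). Boundary: u_0 = 0, u_10 = 1. Recurrence: u_k = 4/7·u_{k+1} + 3/7·u_{k-1} for 1 ≤ k ≤ 9. Try u_k = A + B·r^k with r = q/p = (3/7)/(4/7) = 3/4. Substitution satisfies the recurrence; boundary conditions give:
  u_k = (1 − r^k) / (1 − r^N) = (1 − (3/4)^4) / (1 − (3/4)^10) = 102400/141361.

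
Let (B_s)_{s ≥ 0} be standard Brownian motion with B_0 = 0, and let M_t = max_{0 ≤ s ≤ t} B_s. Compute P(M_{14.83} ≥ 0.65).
P(M_{14.83} ≥ 0.65) = 2·P(B_{14.83} ≥ 0.65) = 2(1 − Φ(0.65/√14.83)) ≈ 0.8660

By the reflection principle for Brownian motion, P(M_t ≥ a) = 2 · P(B_t ≥ a) for a ≥ 0. Since B_t ~ N(0, t), P(B_t ≥ 0.65) = 1 − Φ(0.65/√t) = 1 − Φ(0.65/√14.83) = 1 − Φ(0.1688). So
  P(M_{14.83} ≥ 0.65) = 2(1 − Φ(0.1688)) ≈ 0.8660.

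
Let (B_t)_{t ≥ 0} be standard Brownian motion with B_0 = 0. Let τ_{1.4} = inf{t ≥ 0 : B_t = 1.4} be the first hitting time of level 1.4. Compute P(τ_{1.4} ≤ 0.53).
P(τ_{1.4} ≤ 0.53) = 2(1 − Φ(1.4/√0.53)) = 2(1 − Φ(1.9230)) ≈ 0.0545

By the reflection principle for standard BM, P(τ_b ≤ t) = 2 · P(B_t ≥ b). Since B_t ~ N(0, t), P(B_t ≥ 1.4) = 1 − Φ(1.4/√t) = 1 − Φ(1.4/√0.53) = 1 − Φ(1.9230) ≈ 0.02724. Doubling: P(τ_{1.4} ≤ 0.53) ≈ 2 · 0.02724 = 0.05448 ≈ 0.0545.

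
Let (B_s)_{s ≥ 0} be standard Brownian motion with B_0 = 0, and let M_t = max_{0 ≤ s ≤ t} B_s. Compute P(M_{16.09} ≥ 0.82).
P(M_{16.09} ≥ 0.82) = 2·P(B_{16.09} ≥ 0.82) = 2(1 − Φ(0.82/√16.09)) ≈ 0.8380

By the reflection principle for Brownian motion, P(M_t ≥ a) = 2 · P(B_t ≥ a) for a ≥ 0. Since B_t ~ N(0, t), P(B_t ≥ 0.82) = 1 − Φ(0.82/√t) = 1 − Φ(0.82/√16.09) = 1 − Φ(0.2044). So
  P(M_{16.09} ≥ 0.82) = 2(1 − Φ(0.2044)) ≈ 0.8380.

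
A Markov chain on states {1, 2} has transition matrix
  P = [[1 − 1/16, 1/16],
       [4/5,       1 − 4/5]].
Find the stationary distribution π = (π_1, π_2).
π_1 = 64/69, π_2 = 5/69

Solve πP = π with π_1 + π_2 = 1. From πP = π: π_1 · (1 − 1/16) + π_2 · 4/5 = π_1 ⇒ π_2 · 4/5 = π_1 · 1/16 ⇒ π_2/π_1 = (1/16)/(4/5) = 5/64. Together with π_1 + π_2 = 1:
  π_1 = (4/5)/(1/16 + 4/5) = (4/5)/(69/80) = 64/69,
  π_2 = (1/16)/(1/16 + 4/5) = (1/16)/(69/80) = 5/69.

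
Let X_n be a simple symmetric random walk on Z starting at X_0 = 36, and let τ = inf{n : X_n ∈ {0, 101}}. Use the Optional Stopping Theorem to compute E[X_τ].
E[X_τ] = 36

X_n is a martingale and τ is a bounded-mean stopping time (indeed τ is finite a.s. with bounded expectation since the walk is in a bounded region). By the OST, E[X_τ] = E[X_0] = 36. Equivalently: E[X_τ] = 101 · P(hit 101 first) + 0 · P(hit 0 first) = 101 · (36/101) = 36.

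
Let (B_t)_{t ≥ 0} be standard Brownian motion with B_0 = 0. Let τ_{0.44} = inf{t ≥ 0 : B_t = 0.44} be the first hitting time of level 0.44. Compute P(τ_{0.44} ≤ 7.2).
P(τ_{0.44} ≤ 7.2) = 2(1 − Φ(0.44/√7.2)) = 2(1 − Φ(0.1640)) ≈ 0.8697

By the reflection principle for standard BM, P(τ_b ≤ t) = 2 · P(B_t ≥ b). Since B_t ~ N(0, t), P(B_t ≥ 0.44) = 1 − Φ(0.44/√t) = 1 − Φ(0.44/√7.2) = 1 − Φ(0.1640) ≈ 0.43487. Doubling: P(τ_{0.44} ≤ 7.2) ≈ 2 · 0.43487 = 0.86974 ≈ 0.8697.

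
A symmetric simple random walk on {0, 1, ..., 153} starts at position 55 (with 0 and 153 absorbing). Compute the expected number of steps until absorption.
E[τ | X_0 = 55] = 5390

Let v_k = E[τ | X_0 = k]. Boundary: v_0 = v_153 = 0. Recurrence: v_k = 1 + (v_{k-1} + v_{k+1})/2 for 1 ≤ k ≤ 152. The particular solution to v_k − (v_{k-1} + v_{k+1})/2 = 1 is v_k = −k^2. Adding homogeneous solution A + B k and matching boundaries gives v_k = k (153 − k). Substituting k = 55: v_55 = 55 · 98 = 5390.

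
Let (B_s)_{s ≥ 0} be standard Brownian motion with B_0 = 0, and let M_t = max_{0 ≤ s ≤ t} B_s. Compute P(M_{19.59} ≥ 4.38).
P(M_{19.59} ≥ 4.38) = 2·P(B_{19.59} ≥ 4.38) = 2(1 − Φ(4.38/√19.59)) ≈ 0.3224

By the reflection principle for Brownian motion, P(M_t ≥ a) = 2 · P(B_t ≥ a) for a ≥ 0. Since B_t ~ N(0, t), P(B_t ≥ 4.38) = 1 − Φ(4.38/√t) = 1 − Φ(4.38/√19.59) = 1 − Φ(0.9896). So
  P(M_{19.59} ≥ 4.38) = 2(1 − Φ(0.9896)) ≈ 0.3224.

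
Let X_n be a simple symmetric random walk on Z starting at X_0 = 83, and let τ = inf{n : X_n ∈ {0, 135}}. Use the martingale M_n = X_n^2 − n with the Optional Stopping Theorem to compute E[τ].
E[τ] = 4316

M_n = X_n^2 − n is a martingale (since E[X_{n+1}^2 | F_n] = X_n^2 + 1). By OST (τ has finite mean in a bounded region), E[M_τ] = E[M_0] = X_0^2 − 0 = 83^2 = 6889. Also E[M_τ] = E[X_τ^2] − E[τ]. The walk exits at 0 or 135, with P(hit 135 first) = 83/135, so E[X_τ^2] = 135^2 · 83/135 + 0 = 11205. Thus E[τ] = E[X_τ^2] − E[M_τ] = 11205 − 6889 = 4316 = 83(135 − 83) = 4316.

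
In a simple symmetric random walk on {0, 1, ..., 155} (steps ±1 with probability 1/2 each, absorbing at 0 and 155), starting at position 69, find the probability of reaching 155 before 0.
P(hit 155 before 0) = 69/155

Let u_k = P(hit 155 before 0 | start at k). Then u_0 = 0, u_155 = 1, and u_k = u_{k-1}/2 + u_{k+1}/2 for 1 ≤ k ≤ 154. This harmonic recurrence is solved by u_k = k/155, giving u_69 = 69/155.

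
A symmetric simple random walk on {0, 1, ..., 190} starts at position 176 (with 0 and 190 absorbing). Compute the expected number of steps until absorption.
E[τ | X_0 = 176] = 2464

Let v_k = E[τ | X_0 = k]. Boundary: v_0 = v_190 = 0. Recurrence: v_k = 1 + (v_{k-1} + v_{k+1})/2 for 1 ≤ k ≤ 189. The particular solution to v_k − (v_{k-1} + v_{k+1})/2 = 1 is v_k = −k^2. Adding homogeneous solution A + B k and matching boundaries gives v_k = k (190 − k). Substituting k = 176: v_176 = 176 · 14 = 2464.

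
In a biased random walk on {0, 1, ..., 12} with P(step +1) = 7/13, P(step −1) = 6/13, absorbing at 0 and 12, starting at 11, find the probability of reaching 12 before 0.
P(hit 12 before 0) = (1 − (6/7)^11) / (1 − (6/7)^12) = 11301707809/11664504865

Let u_k denote P(reach 12 before 0 | start at k). Boundary: u_0 = 0, u_12 = 1. Recurrence: u_k = 7/13·u_{k+1} + 6/13·u_{k-1} for 1 ≤ k ≤ 11. Try u_k = A + B·r^k with r = q/p = (6/13)/(7/13) = 6/7. Substitution satisfies the recurrence; boundary conditions give:
  u_k = (1 − r^k) / (1 − r^N) = (1 − (6/7)^11) / (1 − (6/7)^12) = 11301707809/11664504865.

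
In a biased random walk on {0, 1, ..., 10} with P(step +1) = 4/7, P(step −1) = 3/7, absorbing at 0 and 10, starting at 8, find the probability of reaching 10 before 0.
P(hit 10 before 0) = (1 − (3/4)^8) / (1 − (3/4)^10) = 134800/141361

Let u_k denote P(reach 10 before 0 | start at k). Boundary: u_0 = 0, u_10 = 1. Recurrence: u_k = 4/7·u_{k+1} + 3/7·u_{k-1} for 1 ≤ k ≤ 9. Try u_k = A + B·r^k with r = q/p = (3/7)/(4/7) = 3/4. Substitution satisfies the recurrence; boundary conditions give:
  u_k = (1 − r^k) / (1 − r^N) = (1 − (3/4)^8) / (1 − (3/4)^10) = 134800/141361.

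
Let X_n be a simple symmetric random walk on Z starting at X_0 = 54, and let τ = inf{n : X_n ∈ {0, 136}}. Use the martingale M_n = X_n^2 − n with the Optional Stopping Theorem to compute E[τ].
E[τ] = 4428

M_n = X_n^2 − n is a martingale (since E[X_{n+1}^2 | F_n] = X_n^2 + 1). By OST (τ has finite mean in a bounded region), E[M_τ] = E[M_0] = X_0^2 − 0 = 54^2 = 2916. Also E[M_τ] = E[X_τ^2] − E[τ]. The walk exits at 0 or 136, with P(hit 136 first) = 54/136, so E[X_τ^2] = 136^2 · 54/136 + 0 = 7344. Thus E[τ] = E[X_τ^2] − E[M_τ] = 7344 − 2916 = 4428 = 54(136 − 54) = 4428.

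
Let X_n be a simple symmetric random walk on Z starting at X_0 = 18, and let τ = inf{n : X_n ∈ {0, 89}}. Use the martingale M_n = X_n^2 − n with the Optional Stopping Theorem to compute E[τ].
E[τ] = 1278

M_n = X_n^2 − n is a martingale (since E[X_{n+1}^2 | F_n] = X_n^2 + 1). By OST (τ has finite mean in a bounded region), E[M_τ] = E[M_0] = X_0^2 − 0 = 18^2 = 324. Also E[M_τ] = E[X_τ^2] − E[τ]. The walk exits at 0 or 89, with P(hit 89 first) = 18/89, so E[X_τ^2] = 89^2 · 18/89 + 0 = 1602. Thus E[τ] = E[X_τ^2] − E[M_τ] = 1602 − 324 = 1278 = 18(89 − 18) = 1278.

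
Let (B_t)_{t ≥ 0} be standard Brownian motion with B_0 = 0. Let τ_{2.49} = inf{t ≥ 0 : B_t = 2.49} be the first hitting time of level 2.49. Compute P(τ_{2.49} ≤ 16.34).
P(τ_{2.49} ≤ 16.34) = 2(1 − Φ(2.49/√16.34)) = 2(1 − Φ(0.6160)) ≈ 0.5379

By the reflection principle for standard BM, P(τ_b ≤ t) = 2 · P(B_t ≥ b). Since B_t ~ N(0, t), P(B_t ≥ 2.49) = 1 − Φ(2.49/√t) = 1 − Φ(2.49/√16.34) = 1 − Φ(0.6160) ≈ 0.26895. Doubling: P(τ_{2.49} ≤ 16.34) ≈ 2 · 0.26895 = 0.53790 ≈ 0.5379.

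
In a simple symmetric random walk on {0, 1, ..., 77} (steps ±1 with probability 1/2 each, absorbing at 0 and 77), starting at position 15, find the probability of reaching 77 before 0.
P(hit 77 before 0) = 15/77

Let u_k = P(hit 77 before 0 | start at k). Then u_0 = 0, u_77 = 1, and u_k = u_{k-1}/2 + u_{k+1}/2 for 1 ≤ k ≤ 76. This harmonic recurrence is solved by u_k = k/77, giving u_15 = 15/77.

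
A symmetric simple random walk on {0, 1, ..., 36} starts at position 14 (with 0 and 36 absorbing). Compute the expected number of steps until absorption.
E[τ | X_0 = 14] = 308

Let v_k = E[τ | X_0 = k]. Boundary: v_0 = v_36 = 0. Recurrence: v_k = 1 + (v_{k-1} + v_{k+1})/2 for 1 ≤ k ≤ 35. The particular solution to v_k − (v_{k-1} + v_{k+1})/2 = 1 is v_k = −k^2. Adding homogeneous solution A + B k and matching boundaries gives v_k = k (36 − k). Substituting k = 14: v_14 = 14 · 22 = 308.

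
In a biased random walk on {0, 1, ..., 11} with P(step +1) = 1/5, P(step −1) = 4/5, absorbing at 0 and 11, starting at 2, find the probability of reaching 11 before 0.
P(hit 11 before 0) = (1 − (4)^2) / (1 − (4)^11) = 5/1398101

Let u_k denote P(reach 11 before 0 | start at k). Boundary: u_0 = 0, u_11 = 1. Recurrence: u_k = 1/5·u_{k+1} + 4/5·u_{k-1} for 1 ≤ k ≤ 10. Try u_k = A + B·r^k with r = q/p = (4/5)/(1/5) = 4. Substitution satisfies the recurrence; boundary conditions give:
  u_k = (1 − r^k) / (1 − r^N) = (1 − (4)^2) / (1 − (4)^11) = 5/1398101.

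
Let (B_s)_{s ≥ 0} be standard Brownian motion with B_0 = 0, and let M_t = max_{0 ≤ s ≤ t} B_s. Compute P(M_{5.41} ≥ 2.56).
P(M_{5.41} ≥ 2.56) = 2·P(B_{5.41} ≥ 2.56) = 2(1 − Φ(2.56/√5.41)) ≈ 0.2711

By the reflection principle for Brownian motion, P(M_t ≥ a) = 2 · P(B_t ≥ a) for a ≥ 0. Since B_t ~ N(0, t), P(B_t ≥ 2.56) = 1 − Φ(2.56/√t) = 1 − Φ(2.56/√5.41) = 1 − Φ(1.1006). So
  P(M_{5.41} ≥ 2.56) = 2(1 − Φ(1.1006)) ≈ 0.2711.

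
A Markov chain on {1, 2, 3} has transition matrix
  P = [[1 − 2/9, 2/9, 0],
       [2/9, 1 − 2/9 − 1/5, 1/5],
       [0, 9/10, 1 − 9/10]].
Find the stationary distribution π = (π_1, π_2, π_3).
π = (9/20, 9/20, 1/10)

This is a birth-death chain on three states, which satisfies detailed balance: π_1 · P_{12} = π_2 · P_{21} and π_2 · P_{23} = π_3 · P_{32}.
From π_1 · 2/9 = π_2 · 2/9: π_2/π_1 = (2/9)/(2/9) = 1.
From π_2 · 1/5 = π_3 · 9/10: π_3/π_2 = (1/5)/(9/10) = 2/9.
Take π_1 proportional to 1; then unnormalized π = (1, 1, 2/9). Normalize by dividing by the sum 20/9:
  π = (9/20, 9/20, 1/10).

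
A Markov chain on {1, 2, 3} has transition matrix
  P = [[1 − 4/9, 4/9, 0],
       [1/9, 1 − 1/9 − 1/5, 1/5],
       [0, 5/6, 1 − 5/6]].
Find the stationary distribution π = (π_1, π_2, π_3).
π = (25/149, 100/149, 24/149)

This is a birth-death chain on three states, which satisfies detailed balance: π_1 · P_{12} = π_2 · P_{21} and π_2 · P_{23} = π_3 · P_{32}.
From π_1 · 4/9 = π_2 · 1/9: π_2/π_1 = (4/9)/(1/9) = 4.
From π_2 · 1/5 = π_3 · 5/6: π_3/π_2 = (1/5)/(5/6) = 6/25.
Take π_1 proportional to 1; then unnormalized π = (1, 4, 24/25). Normalize by dividing by the sum 149/25:
  π = (25/149, 100/149, 24/149).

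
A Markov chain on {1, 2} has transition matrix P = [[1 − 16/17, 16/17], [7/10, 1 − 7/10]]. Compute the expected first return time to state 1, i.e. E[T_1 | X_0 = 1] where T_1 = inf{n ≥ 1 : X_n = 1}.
E[T_1 | X_0 = 1] = 1/π_1 = 279/119

For an irreducible recurrent Markov chain with stationary distribution π, E[T_i | X_0 = i] = 1/π_i (Kac's formula). Here π_1 = (7/10)/(16/17 + 7/10) = (7/10)/(279/170) = 119/279, so E[T_1 | X_0 = 1] = 1/π_1 = (16/17 + 7/10)/(7/10) = (279/170)/(7/10) = 279/119.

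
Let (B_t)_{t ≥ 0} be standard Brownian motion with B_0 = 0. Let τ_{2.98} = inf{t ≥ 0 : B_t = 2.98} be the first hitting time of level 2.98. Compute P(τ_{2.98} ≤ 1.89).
P(τ_{2.98} ≤ 1.89) = 2(1 − Φ(2.98/√1.89)) = 2(1 − Φ(2.1676)) ≈ 0.0302

By the reflection principle for standard BM, P(τ_b ≤ t) = 2 · P(B_t ≥ b). Since B_t ~ N(0, t), P(B_t ≥ 2.98) = 1 − Φ(2.98/√t) = 1 − Φ(2.98/√1.89) = 1 − Φ(2.1676) ≈ 0.01509. Doubling: P(τ_{2.98} ≤ 1.89) ≈ 2 · 0.01509 = 0.03018 ≈ 0.0302.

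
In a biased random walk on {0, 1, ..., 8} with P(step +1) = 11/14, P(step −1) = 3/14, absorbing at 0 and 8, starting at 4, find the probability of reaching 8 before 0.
P(hit 8 before 0) = (1 − (3/11)^4) / (1 − (3/11)^8) = 14641/14722

Let u_k denote P(reach 8 before 0 | start at k). Boundary: u_0 = 0, u_8 = 1. Recurrence: u_k = 11/14·u_{k+1} + 3/14·u_{k-1} for 1 ≤ k ≤ 7. Try u_k = A + B·r^k with r = q/p = (3/14)/(11/14) = 3/11. Substitution satisfies the recurrence; boundary conditions give:
  u_k = (1 − r^k) / (1 − r^N) = (1 − (3/11)^4) / (1 − (3/11)^8) = 14641/14722.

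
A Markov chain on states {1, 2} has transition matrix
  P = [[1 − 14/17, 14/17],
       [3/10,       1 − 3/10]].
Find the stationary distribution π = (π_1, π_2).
π_1 = 51/191, π_2 = 140/191

Solve πP = π with π_1 + π_2 = 1. From πP = π: π_1 · (1 − 14/17) + π_2 · 3/10 = π_1 ⇒ π_2 · 3/10 = π_1 · 14/17 ⇒ π_2/π_1 = (14/17)/(3/10) = 140/51. Together with π_1 + π_2 = 1:
  π_1 = (3/10)/(14/17 + 3/10) = (3/10)/(191/170) = 51/191,
  π_2 = (14/17)/(14/17 + 3/10) = (14/17)/(191/170) = 140/191.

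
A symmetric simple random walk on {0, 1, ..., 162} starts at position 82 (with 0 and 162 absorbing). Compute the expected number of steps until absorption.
E[τ | X_0 = 82] = 6560

Let v_k = E[τ | X_0 = k]. Boundary: v_0 = v_162 = 0. Recurrence: v_k = 1 + (v_{k-1} + v_{k+1})/2 for 1 ≤ k ≤ 161. The particular solution to v_k − (v_{k-1} + v_{k+1})/2 = 1 is v_k = −k^2. Adding homogeneous solution A + B k and matching boundaries gives v_k = k (162 − k). Substituting k = 82: v_82 = 82 · 80 = 6560.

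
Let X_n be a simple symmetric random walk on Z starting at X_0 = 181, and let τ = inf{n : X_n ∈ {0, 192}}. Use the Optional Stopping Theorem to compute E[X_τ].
E[X_τ] = 181

X_n is a martingale and τ is a bounded-mean stopping time (indeed τ is finite a.s. with bounded expectation since the walk is in a bounded region). By the OST, E[X_τ] = E[X_0] = 181. Equivalently: E[X_τ] = 192 · P(hit 192 first) + 0 · P(hit 0 first) = 192 · (181/192) = 181.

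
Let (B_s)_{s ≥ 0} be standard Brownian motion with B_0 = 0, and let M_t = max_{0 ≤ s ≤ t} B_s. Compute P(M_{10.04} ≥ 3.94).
P(M_{10.04} ≥ 3.94) = 2·P(B_{10.04} ≥ 3.94) = 2(1 − Φ(3.94/√10.04)) ≈ 0.2137

By the reflection principle for Brownian motion, P(M_t ≥ a) = 2 · P(B_t ≥ a) for a ≥ 0. Since B_t ~ N(0, t), P(B_t ≥ 3.94) = 1 − Φ(3.94/√t) = 1 − Φ(3.94/√10.04) = 1 − Φ(1.2435). So
  P(M_{10.04} ≥ 3.94) = 2(1 − Φ(1.2435)) ≈ 0.2137.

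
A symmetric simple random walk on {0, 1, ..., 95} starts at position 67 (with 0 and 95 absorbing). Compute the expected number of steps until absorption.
E[τ | X_0 = 67] = 1876

Let v_k = E[τ | X_0 = k]. Boundary: v_0 = v_95 = 0. Recurrence: v_k = 1 + (v_{k-1} + v_{k+1})/2 for 1 ≤ k ≤ 94. The particular solution to v_k − (v_{k-1} + v_{k+1})/2 = 1 is v_k = −k^2. Adding homogeneous solution A + B k and matching boundaries gives v_k = k (95 − k). Substituting k = 67: v_67 = 67 · 28 = 1876.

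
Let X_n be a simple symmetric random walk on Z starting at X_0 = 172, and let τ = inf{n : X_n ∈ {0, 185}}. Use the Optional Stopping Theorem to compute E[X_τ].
E[X_τ] = 172

X_n is a martingale and τ is a bounded-mean stopping time (indeed τ is finite a.s. with bounded expectation since the walk is in a bounded region). By the OST, E[X_τ] = E[X_0] = 172. Equivalently: E[X_τ] = 185 · P(hit 185 first) + 0 · P(hit 0 first) = 185 · (172/185) = 172.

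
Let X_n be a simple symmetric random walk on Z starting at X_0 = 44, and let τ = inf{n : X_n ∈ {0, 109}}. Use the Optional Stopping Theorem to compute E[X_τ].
E[X_τ] = 44

X_n is a martingale and τ is a bounded-mean stopping time (indeed τ is finite a.s. with bounded expectation since the walk is in a bounded region). By the OST, E[X_τ] = E[X_0] = 44. Equivalently: E[X_τ] = 109 · P(hit 109 first) + 0 · P(hit 0 first) = 109 · (44/109) = 44.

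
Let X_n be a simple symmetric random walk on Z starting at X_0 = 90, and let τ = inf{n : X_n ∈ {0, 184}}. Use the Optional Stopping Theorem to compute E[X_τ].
E[X_τ] = 90

X_n is a martingale and τ is a bounded-mean stopping time (indeed τ is finite a.s. with bounded expectation since the walk is in a bounded region). By the OST, E[X_τ] = E[X_0] = 90. Equivalently: E[X_τ] = 184 · P(hit 184 first) + 0 · P(hit 0 first) = 184 · (90/184) = 90.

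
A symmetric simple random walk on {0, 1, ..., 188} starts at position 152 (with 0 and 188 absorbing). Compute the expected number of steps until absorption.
E[τ | X_0 = 152] = 5472

Let v_k = E[τ | X_0 = k]. Boundary: v_0 = v_188 = 0. Recurrence: v_k = 1 + (v_{k-1} + v_{k+1})/2 for 1 ≤ k ≤ 187. The particular solution to v_k − (v_{k-1} + v_{k+1})/2 = 1 is v_k = −k^2. Adding homogeneous solution A + B k and matching boundaries gives v_k = k (188 − k). Substituting k = 152: v_152 = 152 · 36 = 5472.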